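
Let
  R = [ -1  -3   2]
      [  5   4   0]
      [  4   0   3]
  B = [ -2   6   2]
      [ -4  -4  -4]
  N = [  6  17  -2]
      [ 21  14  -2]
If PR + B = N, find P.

P = [[-5, -1, 2], [-2, 3, 2]]

PR = N − B = [[8, 11, -4], [25, 18, 2]].
R is on the right of P, so right-multiply by R⁻¹: P = (N − B)R⁻¹.
det R = 1, so R⁻¹ = [[12, 9, -8], [-15, -11, 10], [-16, -12, 11]].
P = (N − B)R⁻¹ = [[-5, -1, 2], [-2, 3, 2]].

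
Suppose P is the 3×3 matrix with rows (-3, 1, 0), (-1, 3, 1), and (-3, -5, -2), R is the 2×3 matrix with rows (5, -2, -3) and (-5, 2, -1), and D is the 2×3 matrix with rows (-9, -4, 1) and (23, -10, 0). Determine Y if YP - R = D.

Y = [[-3, 4, 3], [-4, -3, -1]]

YP = D + R = [[-4, -6, -2], [18, -8, -1]].
P is on the right of Y, so right-multiply by P⁻¹: Y = (D + R)P⁻¹.
P has determinant -2; P⁻¹ = [[1/2, -1, -1/2], [5/2, -3, -3/2], [-7, 9, 4]].
Y = (D + R)P⁻¹ = [[-3, 4, 3], [-4, -3, -1]].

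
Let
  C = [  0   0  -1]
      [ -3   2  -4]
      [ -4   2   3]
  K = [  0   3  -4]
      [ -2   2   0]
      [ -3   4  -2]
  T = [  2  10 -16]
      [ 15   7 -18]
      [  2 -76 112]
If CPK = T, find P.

P = [[3, -4, 3], [3, 5, -4], [-4, 1, 0]]

Left-multiply by C⁻¹ and right-multiply by K⁻¹: P = C⁻¹TK⁻¹.
det C = -2; the adjugate gives C⁻¹ = [[-7, 1, -1], [-25/2, 2, -3/2], [-1, 0, 0]].
det K = -4; the adjugate gives K⁻¹ = [[1, 5/2, -2], [1, 3, -2], [1/2, 9/4, -3/2]].
C⁻¹T = [[-1, 13, -18], [2, 3, -4], [-2, -10, 16]].
P = (C⁻¹T)K⁻¹ = [[3, -4, 3], [3, 5, -4], [-4, 1, 0]].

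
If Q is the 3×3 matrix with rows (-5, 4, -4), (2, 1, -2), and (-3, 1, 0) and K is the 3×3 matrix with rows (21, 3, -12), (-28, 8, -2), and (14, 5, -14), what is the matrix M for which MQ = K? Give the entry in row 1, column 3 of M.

Right-multiplying both sides by Q⁻¹ gives M = KQ⁻¹.
det Q = -6, so Q⁻¹ = [[-1/3, 2/3, 2/3], [-1, 2, 3], [-5/6, 7/6, 13/6]].
M = KQ⁻¹ = [[21, 3, -12], [-28, 8, -2], [14, 5, -14]] · [[-1/3, 2/3, 2/3], [-1, 2, 3], [-5/6, 7/6, 13/6]] = [[0, 6, -3], [3, -5, 1], [2, 3, -6]].

-3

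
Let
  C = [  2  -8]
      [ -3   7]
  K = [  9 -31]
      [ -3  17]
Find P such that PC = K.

C is on the right of P, so right-multiply by C⁻¹: P = KC⁻¹.
C has determinant -10; C⁻¹ = [[-7/10, -4/5], [-3/10, -1/5]].
P = KC⁻¹ = [[9, -31], [-3, 17]] · [[-7/10, -4/5], [-3/10, -1/5]] = [[3, -1], [-3, -1]].

P = [[3, -1], [-3, -1]]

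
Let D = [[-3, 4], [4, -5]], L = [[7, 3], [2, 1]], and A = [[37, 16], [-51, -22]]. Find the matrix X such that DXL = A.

Isolating X: multiply by D⁻¹ from the left and L⁻¹ from the right, so X = D⁻¹AL⁻¹.
det D = -1, so D⁻¹ = [[5, 4], [4, 3]].
det L = 1; the adjugate gives L⁻¹ = [[1, -3], [-2, 7]].
D⁻¹A = [[-19, -8], [-5, -2]].
X = (D⁻¹A)L⁻¹ = [[-3, 1], [-1, 1]].

X = [[-3, 1], [-1, 1]]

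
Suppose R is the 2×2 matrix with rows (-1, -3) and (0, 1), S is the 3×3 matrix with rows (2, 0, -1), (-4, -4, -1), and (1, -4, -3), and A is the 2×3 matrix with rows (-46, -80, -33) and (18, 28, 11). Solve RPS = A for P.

Left-multiply by R⁻¹ and right-multiply by S⁻¹: P = R⁻¹AS⁻¹.
R has determinant -1; R⁻¹ = [[-1, -3], [0, 1]].
det S = -4; the adjugate gives S⁻¹ = [[-2, -1, 1], [13/4, 5/4, -3/2], [-5, -2, 2]].
R⁻¹A = [[-8, -4, 0], [18, 28, 11]].
P = (R⁻¹A)S⁻¹ = [[3, 3, -2], [0, -5, -2]].

P = [[3, 3, -2], [0, -5, -2]]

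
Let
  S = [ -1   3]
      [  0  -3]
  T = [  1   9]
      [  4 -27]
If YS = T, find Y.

Since S sits to the right of Y, Y = TS⁻¹.
det S = 3; the adjugate gives S⁻¹ = [[-1, -1], [0, -1/3]].
Y = TS⁻¹ = [[1, 9], [4, -27]] · [[-1, -1], [0, -1/3]] = [[-1, -4], [-4, 5]].

Y = [[-1, -4], [-4, 5]]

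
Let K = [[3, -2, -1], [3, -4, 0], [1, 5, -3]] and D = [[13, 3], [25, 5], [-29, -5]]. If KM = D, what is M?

K is on the left of M, so left-multiply by K⁻¹: M = K⁻¹D.
det K = -1; the adjugate gives K⁻¹ = [[-12, 11, 4], [-9, 8, 3], [-19, 17, 6]].
M = K⁻¹D = [[-12, 11, 4], [-9, 8, 3], [-19, 17, 6]] · [[13, 3], [25, 5], [-29, -5]] = [[3, -1], [-4, -2], [4, -2]].

M = [[3, -1], [-4, -2], [4, -2]]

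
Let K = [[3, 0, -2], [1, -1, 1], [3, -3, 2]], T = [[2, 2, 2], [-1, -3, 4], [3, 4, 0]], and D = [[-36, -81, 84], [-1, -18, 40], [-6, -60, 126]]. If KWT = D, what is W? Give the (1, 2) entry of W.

5

Isolating W: multiply by K⁻¹ from the left and T⁻¹ from the right, so W = K⁻¹DT⁻¹.
K has determinant 3; K⁻¹ = [[1/3, 2, -2/3], [1/3, 4, -5/3], [0, 3, -1]].
T has determinant 2; T⁻¹ = [[-8, 4, 7], [6, -3, -5], [5/2, -1, -2]].
K⁻¹D = [[-10, -23, 24], [-6, 1, -22], [3, 6, -6]].
W = (K⁻¹D)T⁻¹ = [[2, 5, -3], [-1, -5, -3], [-3, 0, 3]].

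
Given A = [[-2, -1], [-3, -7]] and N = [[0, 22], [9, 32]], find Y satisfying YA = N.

Y = [[6, -4], [3, -5]]

Since A sits to the right of Y, Y = NA⁻¹.
det A = 11, so A⁻¹ = [[-7/11, 1/11], [3/11, -2/11]].
Y = NA⁻¹ = [[0, 22], [9, 32]] · [[-7/11, 1/11], [3/11, -2/11]] = [[6, -4], [3, -5]].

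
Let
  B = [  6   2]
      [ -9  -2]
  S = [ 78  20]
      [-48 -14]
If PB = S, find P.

Since B sits to the right of P, P = SB⁻¹.
det B = 6, so B⁻¹ = [[-1/3, -1/3], [3/2, 1]].
P = SB⁻¹ = [[78, 20], [-48, -14]] · [[-1/3, -1/3], [3/2, 1]] = [[4, -6], [-5, 2]].

P = [[4, -6], [-5, 2]]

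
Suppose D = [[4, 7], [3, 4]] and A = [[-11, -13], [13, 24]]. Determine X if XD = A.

X = [[1, -5], [4, -1]]

Since D sits to the right of X, X = AD⁻¹.
det D = -5, so D⁻¹ = [[-4/5, 7/5], [3/5, -4/5]].
X = AD⁻¹ = [[-11, -13], [13, 24]] · [[-4/5, 7/5], [3/5, -4/5]] = [[1, -5], [4, -1]].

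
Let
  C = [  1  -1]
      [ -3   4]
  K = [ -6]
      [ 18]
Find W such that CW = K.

W = [[-6], [0]]

C is on the left of W, so left-multiply by C⁻¹: W = C⁻¹K.
C has determinant 1; C⁻¹ = [[4, 1], [3, 1]].
W = C⁻¹K = [[4, 1], [3, 1]] · [[-6], [18]] = [[-6], [0]].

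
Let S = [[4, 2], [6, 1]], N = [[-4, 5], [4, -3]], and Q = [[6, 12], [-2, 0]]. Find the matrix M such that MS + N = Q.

M = [[4, -1], [3, -3]]

MS = Q − N = [[10, 7], [-6, 3]].
Right-multiplying both sides by S⁻¹ gives M = (Q − N)S⁻¹.
det S = -8, so S⁻¹ = [[-1/8, 1/4], [3/4, -1/2]].
M = (Q − N)S⁻¹ = [[4, -1], [3, -3]].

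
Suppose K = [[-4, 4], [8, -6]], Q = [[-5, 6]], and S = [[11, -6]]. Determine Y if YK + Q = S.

Y = [[0, 2]]

YK = S − Q = [[16, -12]].
K is on the right of Y, so right-multiply by K⁻¹: Y = (S − Q)K⁻¹.
K has determinant -8; K⁻¹ = [[3/4, 1/2], [1, 1/2]].
Y = (S − Q)K⁻¹ = [[0, 2]].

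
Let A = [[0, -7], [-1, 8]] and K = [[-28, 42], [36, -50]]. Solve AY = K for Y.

Y = [[-4, 2], [4, -6]]

A is on the left of Y, so left-multiply by A⁻¹: Y = A⁻¹K.
det A = -7; the adjugate gives A⁻¹ = [[-8/7, -1], [-1/7, 0]].
Y = A⁻¹K = [[-8/7, -1], [-1/7, 0]] · [[-28, 42], [36, -50]] = [[-4, 2], [4, -6]].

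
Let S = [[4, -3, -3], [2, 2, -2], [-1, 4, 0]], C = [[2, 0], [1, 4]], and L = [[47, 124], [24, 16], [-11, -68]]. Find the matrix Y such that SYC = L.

Y = [[5, 1], [2, -4], [2, -5]]

Left-multiply by S⁻¹ and right-multiply by C⁻¹: Y = S⁻¹LC⁻¹.
S has determinant -4; S⁻¹ = [[-2, 3, -3], [-1/2, 3/4, -1/2], [-5/2, 13/4, -7/2]].
det C = 8, so C⁻¹ = [[1/2, 0], [-1/8, 1/4]].
S⁻¹L = [[11, 4], [0, -16], [-1, -20]].
Y = (S⁻¹L)C⁻¹ = [[5, 1], [2, -4], [2, -5]].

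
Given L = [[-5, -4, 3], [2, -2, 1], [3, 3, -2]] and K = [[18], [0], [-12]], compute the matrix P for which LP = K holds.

L is on the left of P, so left-multiply by L⁻¹: P = L⁻¹K.
det L = 3; the adjugate gives L⁻¹ = [[1/3, 1/3, 2/3], [7/3, 1/3, 11/3], [4, 1, 6]].
P = L⁻¹K = [[1/3, 1/3, 2/3], [7/3, 1/3, 11/3], [4, 1, 6]] · [[18], [0], [-12]] = [[-2], [-2], [0]].

P = [[-2], [-2], [0]]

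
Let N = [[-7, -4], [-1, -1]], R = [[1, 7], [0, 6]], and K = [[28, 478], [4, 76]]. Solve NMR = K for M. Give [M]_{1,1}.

-4

M = N⁻¹KR⁻¹ (apply N⁻¹ on the left and R⁻¹ on the right).
N has determinant 3; N⁻¹ = [[-1/3, 4/3], [1/3, -7/3]].
det R = 6, so R⁻¹ = [[1, -7/6], [0, 1/6]].
N⁻¹K = [[-4, -58], [0, -18]].
M = (N⁻¹K)R⁻¹ = [[-4, -5], [0, -3]].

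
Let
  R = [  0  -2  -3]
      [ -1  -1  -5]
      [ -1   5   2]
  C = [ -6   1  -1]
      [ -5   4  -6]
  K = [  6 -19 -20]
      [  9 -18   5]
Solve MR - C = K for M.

M = [[0, 3, -3], [0, -1, -3]]

MR = K + C = [[0, -18, -21], [4, -14, -1]].
Right-multiplying both sides by R⁻¹ gives M = (K + C)R⁻¹.
det R = 4, so R⁻¹ = [[23/4, -11/4, 7/4], [7/4, -3/4, 3/4], [-3/2, 1/2, -1/2]].
M = (K + C)R⁻¹ = [[0, 3, -3], [0, -1, -3]].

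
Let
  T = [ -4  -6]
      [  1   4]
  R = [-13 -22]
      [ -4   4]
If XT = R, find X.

Right-multiplying both sides by T⁻¹ gives X = RT⁻¹.
det T = -10, so T⁻¹ = [[-2/5, -3/5], [1/10, 2/5]].
X = RT⁻¹ = [[-13, -22], [-4, 4]] · [[-2/5, -3/5], [1/10, 2/5]] = [[3, -1], [2, 4]].

X = [[3, -1], [2, 4]]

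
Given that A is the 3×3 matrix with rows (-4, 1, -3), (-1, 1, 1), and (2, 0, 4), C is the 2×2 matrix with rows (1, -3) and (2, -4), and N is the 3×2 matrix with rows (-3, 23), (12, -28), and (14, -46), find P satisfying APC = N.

P = [[3, -1], [4, 3], [3, 0]]

P = A⁻¹NC⁻¹ (apply A⁻¹ on the left and C⁻¹ on the right).
A has determinant -4; A⁻¹ = [[-1, 1, -1], [-3/2, 5/2, -7/4], [1/2, -1/2, 3/4]].
C has determinant 2; C⁻¹ = [[-2, 3/2], [-1, 1/2]].
A⁻¹N = [[1, -5], [10, -24], [3, -9]].
P = (A⁻¹N)C⁻¹ = [[3, -1], [4, 3], [3, 0]].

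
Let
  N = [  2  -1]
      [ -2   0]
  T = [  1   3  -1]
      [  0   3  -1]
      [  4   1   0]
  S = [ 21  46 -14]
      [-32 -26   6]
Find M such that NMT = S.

M = N⁻¹ST⁻¹ (apply N⁻¹ on the left and T⁻¹ on the right).
det N = -2, so N⁻¹ = [[0, -1/2], [-1, -1]].
det T = 1, so T⁻¹ = [[1, -1, 0], [-4, 4, 1], [-12, 11, 3]].
N⁻¹S = [[16, 13, -3], [11, -20, 8]].
M = (N⁻¹S)T⁻¹ = [[0, 3, 4], [-5, -3, 4]].

M = [[0, 3, 4], [-5, -3, 4]]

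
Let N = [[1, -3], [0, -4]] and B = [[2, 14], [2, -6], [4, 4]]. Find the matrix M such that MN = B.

N is on the right of M, so right-multiply by N⁻¹: M = BN⁻¹.
det N = -4, so N⁻¹ = [[1, -3/4], [0, -1/4]].
M = BN⁻¹ = [[2, 14], [2, -6], [4, 4]] · [[1, -3/4], [0, -1/4]] = [[2, -5], [2, 0], [4, -4]].

M = [[2, -5], [2, 0], [4, -4]]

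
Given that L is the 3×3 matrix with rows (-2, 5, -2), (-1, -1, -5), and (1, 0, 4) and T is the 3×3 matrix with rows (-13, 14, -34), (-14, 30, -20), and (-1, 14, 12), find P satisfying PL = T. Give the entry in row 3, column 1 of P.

Since L sits to the right of P, P = TL⁻¹.
L has determinant 1; L⁻¹ = [[-4, -20, -27], [-1, -6, -8], [1, 5, 7]].
P = TL⁻¹ = [[-13, 14, -34], [-14, 30, -20], [-1, 14, 12]] · [[-4, -20, -27], [-1, -6, -8], [1, 5, 7]] = [[4, 6, 1], [6, 0, -2], [2, -4, -1]].

2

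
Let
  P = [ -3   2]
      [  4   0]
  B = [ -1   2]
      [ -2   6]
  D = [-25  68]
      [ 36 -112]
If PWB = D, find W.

W = [[1, -5], [5, -3]]

Left-multiply by P⁻¹ and right-multiply by B⁻¹: W = P⁻¹DB⁻¹.
P has determinant -8; P⁻¹ = [[0, 1/4], [1/2, 3/8]].
det B = -2; the adjugate gives B⁻¹ = [[-3, 1], [-1, 1/2]].
P⁻¹D = [[9, -28], [1, -8]].
W = (P⁻¹D)B⁻¹ = [[1, -5], [5, -3]].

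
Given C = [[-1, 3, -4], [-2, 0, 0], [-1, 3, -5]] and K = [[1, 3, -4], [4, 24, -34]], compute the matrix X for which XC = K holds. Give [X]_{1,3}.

0

Since C sits to the right of X, X = KC⁻¹.
det C = -6; the adjugate gives C⁻¹ = [[0, -1/2, 0], [5/3, -1/6, -4/3], [1, 0, -1]].
X = KC⁻¹ = [[1, 3, -4], [4, 24, -34]] · [[0, -1/2, 0], [5/3, -1/6, -4/3], [1, 0, -1]] = [[1, -1, 0], [6, -6, 2]].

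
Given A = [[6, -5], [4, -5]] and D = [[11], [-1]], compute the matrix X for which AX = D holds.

Since A multiplies X on the left, X = A⁻¹D.
A has determinant -10; A⁻¹ = [[1/2, -1/2], [2/5, -3/5]].
X = A⁻¹D = [[1/2, -1/2], [2/5, -3/5]] · [[11], [-1]] = [[6], [5]].

X = [[6], [5]]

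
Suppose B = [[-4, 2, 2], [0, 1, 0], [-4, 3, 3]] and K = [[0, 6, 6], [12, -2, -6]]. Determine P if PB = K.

P = [[-6, 0, 6], [-3, 4, 0]]

Right-multiplying both sides by B⁻¹ gives P = KB⁻¹.
B has determinant -4; B⁻¹ = [[-3/4, 0, 1/2], [0, 1, 0], [-1, -1, 1]].
P = KB⁻¹ = [[0, 6, 6], [12, -2, -6]] · [[-3/4, 0, 1/2], [0, 1, 0], [-1, -1, 1]] = [[-6, 0, 6], [-3, 4, 0]].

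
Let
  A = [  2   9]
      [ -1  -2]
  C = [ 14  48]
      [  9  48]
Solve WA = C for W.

W = [[4, -6], [6, 3]]

A is on the right of W, so right-multiply by A⁻¹: W = CA⁻¹.
A has determinant 5; A⁻¹ = [[-2/5, -9/5], [1/5, 2/5]].
W = CA⁻¹ = [[14, 48], [9, 48]] · [[-2/5, -9/5], [1/5, 2/5]] = [[4, -6], [6, 3]].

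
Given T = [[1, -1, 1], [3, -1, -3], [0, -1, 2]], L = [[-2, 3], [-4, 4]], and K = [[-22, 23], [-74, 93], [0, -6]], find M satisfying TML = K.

M = [[5, 2], [2, -3], [-2, 0]]

M = T⁻¹KL⁻¹ (apply T⁻¹ on the left and L⁻¹ on the right).
det T = -2, so T⁻¹ = [[5/2, -1/2, -2], [3, -1, -3], [3/2, -1/2, -1]].
L has determinant 4; L⁻¹ = [[1, -3/4], [1, -1/2]].
T⁻¹K = [[-18, 23], [8, -6], [4, -6]].
M = (T⁻¹K)L⁻¹ = [[5, 2], [2, -3], [-2, 0]].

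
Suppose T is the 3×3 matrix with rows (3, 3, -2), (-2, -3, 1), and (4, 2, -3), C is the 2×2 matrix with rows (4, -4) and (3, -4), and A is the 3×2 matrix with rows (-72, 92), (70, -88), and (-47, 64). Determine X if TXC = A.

X = T⁻¹AC⁻¹ (apply T⁻¹ on the left and C⁻¹ on the right).
det T = -1, so T⁻¹ = [[-7, -5, 3], [2, 1, -1], [-8, -6, 3]].
det C = -4, so C⁻¹ = [[1, -1], [3/4, -1]].
T⁻¹A = [[13, -12], [-27, 32], [15, -16]].
X = (T⁻¹A)C⁻¹ = [[4, -1], [-3, -5], [3, 1]].

X = [[4, -1], [-3, -5], [3, 1]]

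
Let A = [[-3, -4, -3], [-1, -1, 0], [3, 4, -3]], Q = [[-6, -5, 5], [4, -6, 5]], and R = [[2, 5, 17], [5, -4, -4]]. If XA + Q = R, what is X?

X = [[-3, -2, -1], [1, 2, 2]]

XA = R − Q = [[8, 10, 12], [1, 2, -9]].
Since A sits to the right of X, X = (R − Q)A⁻¹.
det A = 6, so A⁻¹ = [[1/2, -4, -1/2], [-1/2, 3, 1/2], [-1/6, 0, -1/6]].
X = (R − Q)A⁻¹ = [[-3, -2, -1], [1, 2, 2]].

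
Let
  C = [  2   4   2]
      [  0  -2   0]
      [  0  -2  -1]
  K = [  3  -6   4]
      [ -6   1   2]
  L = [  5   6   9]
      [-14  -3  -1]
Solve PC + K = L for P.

PC = L − K = [[2, 12, 5], [-8, -4, -3]].
Since C sits to the right of P, P = (L − K)C⁻¹.
det C = 4, so C⁻¹ = [[1/2, 0, 1], [0, -1/2, 0], [0, 1, -1]].
P = (L − K)C⁻¹ = [[1, -1, -3], [-4, -1, -5]].

P = [[1, -1, -3], [-4, -1, -5]]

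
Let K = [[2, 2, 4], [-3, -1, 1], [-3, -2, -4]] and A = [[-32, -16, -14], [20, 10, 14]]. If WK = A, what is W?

W = [[-1, 6, 4], [-2, -2, -6]]

K is on the right of W, so right-multiply by K⁻¹: W = AK⁻¹.
det K = -6, so K⁻¹ = [[-1, 0, -1], [5/2, -2/3, 7/3], [-1/2, 1/3, -2/3]].
W = AK⁻¹ = [[-32, -16, -14], [20, 10, 14]] · [[-1, 0, -1], [5/2, -2/3, 7/3], [-1/2, 1/3, -2/3]] = [[-1, 6, 4], [-2, -2, -6]].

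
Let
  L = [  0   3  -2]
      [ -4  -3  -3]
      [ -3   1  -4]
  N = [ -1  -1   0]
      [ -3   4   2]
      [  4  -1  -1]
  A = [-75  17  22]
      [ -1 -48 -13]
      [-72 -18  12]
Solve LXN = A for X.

X = L⁻¹AN⁻¹ (apply L⁻¹ on the left and N⁻¹ on the right).
det L = 5; the adjugate gives L⁻¹ = [[3, 2, -3], [-7/5, -6/5, 8/5], [-13/5, -9/5, 12/5]].
det N = -3; the adjugate gives N⁻¹ = [[2/3, 1/3, 2/3], [-5/3, -1/3, -2/3], [13/3, 5/3, 7/3]].
L⁻¹A = [[-11, 9, 4], [-9, 5, 4], [24, -1, -5]].
X = (L⁻¹A)N⁻¹ = [[-5, 0, -4], [3, 2, 0], [-4, 0, 5]].

X = [[-5, 0, -4], [3, 2, 0], [-4, 0, 5]]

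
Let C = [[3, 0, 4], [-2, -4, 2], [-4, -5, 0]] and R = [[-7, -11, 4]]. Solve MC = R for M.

Right-multiplying both sides by C⁻¹ gives M = RC⁻¹.
det C = 6; the adjugate gives C⁻¹ = [[5/3, -10/3, 8/3], [-4/3, 8/3, -7/3], [-1, 5/2, -2]].
M = RC⁻¹ = [[-7, -11, 4]] · [[5/3, -10/3, 8/3], [-4/3, 8/3, -7/3], [-1, 5/2, -2]] = [[-1, 4, -1]].

M = [[-1, 4, -1]]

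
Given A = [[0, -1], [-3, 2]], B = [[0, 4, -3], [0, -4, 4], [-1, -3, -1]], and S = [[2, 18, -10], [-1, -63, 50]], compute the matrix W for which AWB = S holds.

W = A⁻¹SB⁻¹ (apply A⁻¹ on the left and B⁻¹ on the right).
A has determinant -3; A⁻¹ = [[-2/3, -1/3], [-1, 0]].
B has determinant -4; B⁻¹ = [[-4, -13/4, -1], [1, 3/4, 0], [1, 1, 0]].
A⁻¹S = [[-1, 9, -10], [-2, -18, 10]].
W = (A⁻¹S)B⁻¹ = [[3, 0, 1], [0, 3, 2]].

W = [[3, 0, 1], [0, 3, 2]]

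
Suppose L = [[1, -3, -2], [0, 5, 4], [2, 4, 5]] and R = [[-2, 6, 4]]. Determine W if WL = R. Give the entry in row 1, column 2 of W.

0

Right-multiplying both sides by L⁻¹ gives W = RL⁻¹.
det L = 5, so L⁻¹ = [[9/5, 7/5, -2/5], [8/5, 9/5, -4/5], [-2, -2, 1]].
W = RL⁻¹ = [[-2, 6, 4]] · [[9/5, 7/5, -2/5], [8/5, 9/5, -4/5], [-2, -2, 1]] = [[-2, 0, 0]].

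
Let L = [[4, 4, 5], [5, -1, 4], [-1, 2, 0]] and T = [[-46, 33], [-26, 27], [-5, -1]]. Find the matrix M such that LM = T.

M = [[-1, 5], [-3, 2], [-6, 1]]

Left-multiplying both sides by L⁻¹ gives M = L⁻¹T.
L has determinant -3; L⁻¹ = [[8/3, -10/3, -7], [4/3, -5/3, -3], [-3, 4, 8]].
M = L⁻¹T = [[8/3, -10/3, -7], [4/3, -5/3, -3], [-3, 4, 8]] · [[-46, 33], [-26, 27], [-5, -1]] = [[-1, 5], [-3, 2], [-6, 1]].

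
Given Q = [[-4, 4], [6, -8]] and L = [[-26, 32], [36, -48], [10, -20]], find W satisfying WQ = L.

Since Q sits to the right of W, W = LQ⁻¹.
det Q = 8, so Q⁻¹ = [[-1, -1/2], [-3/4, -1/2]].
W = LQ⁻¹ = [[-26, 32], [36, -48], [10, -20]] · [[-1, -1/2], [-3/4, -1/2]] = [[2, -3], [0, 6], [5, 5]].

W = [[2, -3], [0, 6], [5, 5]]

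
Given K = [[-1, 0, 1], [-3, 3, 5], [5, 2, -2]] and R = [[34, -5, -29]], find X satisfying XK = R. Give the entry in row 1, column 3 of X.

Right-multiplying both sides by K⁻¹ gives X = RK⁻¹.
det K = -5, so K⁻¹ = [[16/5, -2/5, 3/5], [-19/5, 3/5, -2/5], [21/5, -2/5, 3/5]].
X = RK⁻¹ = [[34, -5, -29]] · [[16/5, -2/5, 3/5], [-19/5, 3/5, -2/5], [21/5, -2/5, 3/5]] = [[6, -5, 5]].

5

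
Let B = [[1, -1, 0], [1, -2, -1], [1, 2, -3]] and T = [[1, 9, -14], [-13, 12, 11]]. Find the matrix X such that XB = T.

Right-multiplying both sides by B⁻¹ gives X = TB⁻¹.
det B = 6; the adjugate gives B⁻¹ = [[4/3, -1/2, 1/6], [1/3, -1/2, 1/6], [2/3, -1/2, -1/6]].
X = TB⁻¹ = [[1, 9, -14], [-13, 12, 11]] · [[4/3, -1/2, 1/6], [1/3, -1/2, 1/6], [2/3, -1/2, -1/6]] = [[-5, 2, 4], [-6, -5, -2]].

X = [[-5, 2, 4], [-6, -5, -2]]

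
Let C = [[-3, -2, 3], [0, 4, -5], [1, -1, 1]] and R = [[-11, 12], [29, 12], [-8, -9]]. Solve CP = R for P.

Since C multiplies P on the left, P = C⁻¹R.
det C = 1; the adjugate gives C⁻¹ = [[-1, -1, -2], [-5, -6, -15], [-4, -5, -12]].
P = C⁻¹R = [[-1, -1, -2], [-5, -6, -15], [-4, -5, -12]] · [[-11, 12], [29, 12], [-8, -9]] = [[-2, -6], [1, 3], [-5, 0]].

P = [[-2, -6], [1, 3], [-5, 0]]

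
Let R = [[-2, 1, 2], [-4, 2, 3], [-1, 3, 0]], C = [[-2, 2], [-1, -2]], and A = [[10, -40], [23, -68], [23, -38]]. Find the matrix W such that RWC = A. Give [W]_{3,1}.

-1

Left-multiply by R⁻¹ and right-multiply by C⁻¹: W = R⁻¹AC⁻¹.
det R = -5, so R⁻¹ = [[9/5, -6/5, 1/5], [3/5, -2/5, 2/5], [2, -1, 0]].
det C = 6, so C⁻¹ = [[-1/3, -1/3], [1/6, -1/3]].
R⁻¹A = [[-5, 2], [6, -12], [-3, -12]].
W = (R⁻¹A)C⁻¹ = [[2, 1], [-4, 2], [-1, 5]].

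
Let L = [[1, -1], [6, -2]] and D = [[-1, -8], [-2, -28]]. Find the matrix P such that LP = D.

P = [[0, -3], [1, 5]]

L is on the left of P, so left-multiply by L⁻¹: P = L⁻¹D.
det L = 4; the adjugate gives L⁻¹ = [[-1/2, 1/4], [-3/2, 1/4]].
P = L⁻¹D = [[-1/2, 1/4], [-3/2, 1/4]] · [[-1, -8], [-2, -28]] = [[0, -3], [1, 5]].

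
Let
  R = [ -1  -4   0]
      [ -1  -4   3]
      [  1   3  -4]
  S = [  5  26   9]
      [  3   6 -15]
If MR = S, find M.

Since R sits to the right of M, M = SR⁻¹.
R has determinant -3; R⁻¹ = [[-7/3, 16/3, 4], [1/3, -4/3, -1], [-1/3, 1/3, 0]].
M = SR⁻¹ = [[5, 26, 9], [3, 6, -15]] · [[-7/3, 16/3, 4], [1/3, -4/3, -1], [-1/3, 1/3, 0]] = [[-6, -5, -6], [0, 3, 6]].

M = [[-6, -5, -6], [0, 3, 6]]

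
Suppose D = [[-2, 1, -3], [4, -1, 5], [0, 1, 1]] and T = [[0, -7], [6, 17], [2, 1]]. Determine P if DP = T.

P = [[5, 6], [4, 2], [-2, -1]]

Since D multiplies P on the left, P = D⁻¹T.
det D = -4; the adjugate gives D⁻¹ = [[3/2, 1, -1/2], [1, 1/2, 1/2], [-1, -1/2, 1/2]].
P = D⁻¹T = [[3/2, 1, -1/2], [1, 1/2, 1/2], [-1, -1/2, 1/2]] · [[0, -7], [6, 17], [2, 1]] = [[5, 6], [4, 2], [-2, -1]].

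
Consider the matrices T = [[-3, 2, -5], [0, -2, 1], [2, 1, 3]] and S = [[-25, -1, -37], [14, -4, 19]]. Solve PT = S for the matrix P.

P = [[5, 3, -5], [-6, -5, -2]]

Since T sits to the right of P, P = ST⁻¹.
T has determinant 5; T⁻¹ = [[-7/5, -11/5, -8/5], [2/5, 1/5, 3/5], [4/5, 7/5, 6/5]].
P = ST⁻¹ = [[-25, -1, -37], [14, -4, 19]] · [[-7/5, -11/5, -8/5], [2/5, 1/5, 3/5], [4/5, 7/5, 6/5]] = [[5, 3, -5], [-6, -5, -2]].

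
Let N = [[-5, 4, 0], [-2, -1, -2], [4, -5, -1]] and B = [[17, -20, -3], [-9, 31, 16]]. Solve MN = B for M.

M = [[1, -1, 5], [-1, -5, -6]]

Since N sits to the right of M, M = BN⁻¹.
det N = 5; the adjugate gives N⁻¹ = [[-9/5, 4/5, -8/5], [-2, 1, -2], [14/5, -9/5, 13/5]].
M = BN⁻¹ = [[17, -20, -3], [-9, 31, 16]] · [[-9/5, 4/5, -8/5], [-2, 1, -2], [14/5, -9/5, 13/5]] = [[1, -1, 5], [-1, -5, -6]].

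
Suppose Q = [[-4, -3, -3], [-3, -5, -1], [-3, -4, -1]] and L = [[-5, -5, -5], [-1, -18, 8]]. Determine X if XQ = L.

X = [[2, 3, -4], [-5, 5, 2]]

Since Q sits to the right of X, X = LQ⁻¹.
det Q = 5, so Q⁻¹ = [[1/5, 9/5, -12/5], [0, -1, 1], [-3/5, -7/5, 11/5]].
X = LQ⁻¹ = [[-5, -5, -5], [-1, -18, 8]] · [[1/5, 9/5, -12/5], [0, -1, 1], [-3/5, -7/5, 11/5]] = [[2, 3, -4], [-5, 5, 2]].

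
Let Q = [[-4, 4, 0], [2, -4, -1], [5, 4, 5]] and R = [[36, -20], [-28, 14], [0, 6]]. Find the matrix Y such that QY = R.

Y = [[-4, 4], [5, -1], [0, -2]]

Since Q multiplies Y on the left, Y = Q⁻¹R.
det Q = 4; the adjugate gives Q⁻¹ = [[-4, -5, -1], [-15/4, -5, -1], [7, 9, 2]].
Y = Q⁻¹R = [[-4, -5, -1], [-15/4, -5, -1], [7, 9, 2]] · [[36, -20], [-28, 14], [0, 6]] = [[-4, 4], [5, -1], [0, -2]].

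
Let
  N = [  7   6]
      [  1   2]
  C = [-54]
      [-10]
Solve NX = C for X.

Since N multiplies X on the left, X = N⁻¹C.
det N = 8; the adjugate gives N⁻¹ = [[1/4, -3/4], [-1/8, 7/8]].
X = N⁻¹C = [[1/4, -3/4], [-1/8, 7/8]] · [[-54], [-10]] = [[-6], [-2]].

X = [[-6], [-2]]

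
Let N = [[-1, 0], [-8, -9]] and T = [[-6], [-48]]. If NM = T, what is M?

N is on the left of M, so left-multiply by N⁻¹: M = N⁻¹T.
det N = 9; the adjugate gives N⁻¹ = [[-1, 0], [8/9, -1/9]].
M = N⁻¹T = [[-1, 0], [8/9, -1/9]] · [[-6], [-48]] = [[6], [0]].

M = [[6], [0]]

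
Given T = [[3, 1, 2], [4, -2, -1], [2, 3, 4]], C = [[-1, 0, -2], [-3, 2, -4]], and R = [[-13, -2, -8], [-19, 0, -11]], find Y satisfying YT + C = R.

Y = [[0, -2, -2], [-4, -1, 0]]

YT = R − C = [[-12, -2, -6], [-16, -2, -7]].
Since T sits to the right of Y, Y = (R − C)T⁻¹.
T has determinant -1; T⁻¹ = [[5, -2, -3], [18, -8, -11], [-16, 7, 10]].
Y = (R − C)T⁻¹ = [[0, -2, -2], [-4, -1, 0]].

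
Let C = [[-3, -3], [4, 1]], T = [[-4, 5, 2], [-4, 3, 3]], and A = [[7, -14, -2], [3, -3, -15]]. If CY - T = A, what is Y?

Y = [[0, -1, -4], [-1, 4, 4]]

CY = A + T = [[3, -9, 0], [-1, 0, -12]].
Left-multiplying both sides by C⁻¹ gives Y = C⁻¹(A + T).
det C = 9, so C⁻¹ = [[1/9, 1/3], [-4/9, -1/3]].
Y = C⁻¹(A + T) = [[0, -1, -4], [-1, 4, 4]].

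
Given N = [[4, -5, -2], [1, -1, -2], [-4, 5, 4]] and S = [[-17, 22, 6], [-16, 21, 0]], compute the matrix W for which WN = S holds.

Right-multiplying both sides by N⁻¹ gives W = SN⁻¹.
det N = 2, so N⁻¹ = [[3, 5, 4], [2, 4, 3], [1/2, 0, 1/2]].
W = SN⁻¹ = [[-17, 22, 6], [-16, 21, 0]] · [[3, 5, 4], [2, 4, 3], [1/2, 0, 1/2]] = [[-4, 3, 1], [-6, 4, -1]].

W = [[-4, 3, 1], [-6, 4, -1]]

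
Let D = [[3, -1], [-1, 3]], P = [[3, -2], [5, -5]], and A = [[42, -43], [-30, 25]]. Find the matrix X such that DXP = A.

X = D⁻¹AP⁻¹ (apply D⁻¹ on the left and P⁻¹ on the right).
det D = 8; the adjugate gives D⁻¹ = [[3/8, 1/8], [1/8, 3/8]].
det P = -5, so P⁻¹ = [[1, -2/5], [1, -3/5]].
D⁻¹A = [[12, -13], [-6, 4]].
X = (D⁻¹A)P⁻¹ = [[-1, 3], [-2, 0]].

X = [[-1, 3], [-2, 0]]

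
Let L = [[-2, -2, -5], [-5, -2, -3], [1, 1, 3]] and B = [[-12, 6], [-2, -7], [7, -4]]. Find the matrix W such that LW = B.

W = [[-2, 3], [3, -1], [2, -2]]

L is on the left of W, so left-multiply by L⁻¹: W = L⁻¹B.
det L = -3; the adjugate gives L⁻¹ = [[1, -1/3, 4/3], [-4, 1/3, -19/3], [1, 0, 2]].
W = L⁻¹B = [[1, -1/3, 4/3], [-4, 1/3, -19/3], [1, 0, 2]] · [[-12, 6], [-2, -7], [7, -4]] = [[-2, 3], [3, -1], [2, -2]].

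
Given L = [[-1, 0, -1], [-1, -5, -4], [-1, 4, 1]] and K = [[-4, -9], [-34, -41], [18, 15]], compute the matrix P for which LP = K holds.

P = [[-1, 5], [3, 4], [5, 4]]

Since L multiplies P on the left, P = L⁻¹K.
L has determinant -2; L⁻¹ = [[-11/2, 2, 5/2], [-5/2, 1, 3/2], [9/2, -2, -5/2]].
P = L⁻¹K = [[-11/2, 2, 5/2], [-5/2, 1, 3/2], [9/2, -2, -5/2]] · [[-4, -9], [-34, -41], [18, 15]] = [[-1, 5], [3, 4], [5, 4]].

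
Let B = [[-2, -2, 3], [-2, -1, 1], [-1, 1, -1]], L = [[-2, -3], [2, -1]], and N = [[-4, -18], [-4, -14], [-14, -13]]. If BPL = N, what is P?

Left-multiply by B⁻¹ and right-multiply by L⁻¹: P = B⁻¹NL⁻¹.
det B = -3; the adjugate gives B⁻¹ = [[0, -1/3, -1/3], [1, -5/3, 4/3], [1, -4/3, 2/3]].
det L = 8; the adjugate gives L⁻¹ = [[-1/8, 3/8], [-1/4, -1/4]].
B⁻¹N = [[6, 9], [-16, -12], [-8, -8]].
P = (B⁻¹N)L⁻¹ = [[-3, 0], [5, -3], [3, -1]].

P = [[-3, 0], [5, -3], [3, -1]]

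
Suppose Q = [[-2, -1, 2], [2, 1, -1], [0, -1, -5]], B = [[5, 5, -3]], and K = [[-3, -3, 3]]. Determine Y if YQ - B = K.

YQ = K + B = [[2, 2, 0]].
Since Q sits to the right of Y, Y = (K + B)Q⁻¹.
det Q = -2, so Q⁻¹ = [[3, 7/2, 1/2], [-5, -5, -1], [1, 1, 0]].
Y = (K + B)Q⁻¹ = [[-4, -3, -1]].

Y = [[-4, -3, -1]]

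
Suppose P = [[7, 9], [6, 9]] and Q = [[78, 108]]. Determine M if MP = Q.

M = [[6, 6]]

Right-multiplying both sides by P⁻¹ gives M = QP⁻¹.
det P = 9; the adjugate gives P⁻¹ = [[1, -1], [-2/3, 7/9]].
M = QP⁻¹ = [[78, 108]] · [[1, -1], [-2/3, 7/9]] = [[6, 6]].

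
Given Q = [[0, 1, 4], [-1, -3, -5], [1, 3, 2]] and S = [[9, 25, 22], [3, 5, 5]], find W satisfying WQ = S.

Right-multiplying both sides by Q⁻¹ gives W = SQ⁻¹.
det Q = -3, so Q⁻¹ = [[-3, -10/3, -7/3], [1, 4/3, 4/3], [0, -1/3, -1/3]].
W = SQ⁻¹ = [[9, 25, 22], [3, 5, 5]] · [[-3, -10/3, -7/3], [1, 4/3, 4/3], [0, -1/3, -1/3]] = [[-2, -4, 5], [-4, -5, -2]].

W = [[-2, -4, 5], [-4, -5, -2]]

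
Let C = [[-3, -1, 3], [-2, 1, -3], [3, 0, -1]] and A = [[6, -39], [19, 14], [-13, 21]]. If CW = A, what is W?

W = [[-5, 5], [3, 6], [-2, -6]]

Since C multiplies W on the left, W = C⁻¹A.
det C = 5, so C⁻¹ = [[-1/5, -1/5, 0], [-11/5, -6/5, -3], [-3/5, -3/5, -1]].
W = C⁻¹A = [[-1/5, -1/5, 0], [-11/5, -6/5, -3], [-3/5, -3/5, -1]] · [[6, -39], [19, 14], [-13, 21]] = [[-5, 5], [3, 6], [-2, -6]].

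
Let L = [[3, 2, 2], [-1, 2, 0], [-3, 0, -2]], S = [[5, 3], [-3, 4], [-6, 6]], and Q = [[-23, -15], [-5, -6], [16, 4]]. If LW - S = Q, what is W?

LW = Q + S = [[-18, -12], [-8, -2], [10, 10]].
Left-multiplying both sides by L⁻¹ gives W = L⁻¹(Q + S).
det L = -4; the adjugate gives L⁻¹ = [[1, -1, 1], [1/2, 0, 1/2], [-3/2, 3/2, -2]].
W = L⁻¹(Q + S) = [[0, 0], [-4, -1], [-5, -5]].

W = [[0, 0], [-4, -1], [-5, -5]]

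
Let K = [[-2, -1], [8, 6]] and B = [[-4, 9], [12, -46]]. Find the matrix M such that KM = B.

Left-multiplying both sides by K⁻¹ gives M = K⁻¹B.
det K = -4; the adjugate gives K⁻¹ = [[-3/2, -1/4], [2, 1/2]].
M = K⁻¹B = [[-3/2, -1/4], [2, 1/2]] · [[-4, 9], [12, -46]] = [[3, -2], [-2, -5]].

M = [[3, -2], [-2, -5]]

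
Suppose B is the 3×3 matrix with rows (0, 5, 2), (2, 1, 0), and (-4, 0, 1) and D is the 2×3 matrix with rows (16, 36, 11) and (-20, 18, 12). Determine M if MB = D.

M = [[6, 6, -1], [4, -2, 4]]

Since B sits to the right of M, M = DB⁻¹.
det B = -2, so B⁻¹ = [[-1/2, 5/2, 1], [1, -4, -2], [-2, 10, 5]].
M = DB⁻¹ = [[16, 36, 11], [-20, 18, 12]] · [[-1/2, 5/2, 1], [1, -4, -2], [-2, 10, 5]] = [[6, 6, -1], [4, -2, 4]].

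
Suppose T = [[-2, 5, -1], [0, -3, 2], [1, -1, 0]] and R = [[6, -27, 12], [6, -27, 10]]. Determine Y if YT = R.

Right-multiplying both sides by T⁻¹ gives Y = RT⁻¹.
det T = 3; the adjugate gives T⁻¹ = [[2/3, 1/3, 7/3], [2/3, 1/3, 4/3], [1, 1, 2]].
Y = RT⁻¹ = [[6, -27, 12], [6, -27, 10]] · [[2/3, 1/3, 7/3], [2/3, 1/3, 4/3], [1, 1, 2]] = [[-2, 5, 2], [-4, 3, -2]].

Y = [[-2, 5, 2], [-4, 3, -2]]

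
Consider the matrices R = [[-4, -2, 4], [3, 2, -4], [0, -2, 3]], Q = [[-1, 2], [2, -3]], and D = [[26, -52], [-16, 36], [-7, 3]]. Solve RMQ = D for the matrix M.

M = [[2, -4], [3, -2], [-3, -5]]

Left-multiply by R⁻¹ and right-multiply by Q⁻¹: M = R⁻¹DQ⁻¹.
det R = 2; the adjugate gives R⁻¹ = [[-1, -1, 0], [-9/2, -6, -2], [-3, -4, -1]].
Q has determinant -1; Q⁻¹ = [[3, 2], [2, 1]].
R⁻¹D = [[-10, 16], [-7, 12], [-7, 9]].
M = (R⁻¹D)Q⁻¹ = [[2, -4], [3, -2], [-3, -5]].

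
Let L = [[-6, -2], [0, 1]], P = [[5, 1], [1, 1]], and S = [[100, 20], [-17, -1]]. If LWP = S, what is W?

W = L⁻¹SP⁻¹ (apply L⁻¹ on the left and P⁻¹ on the right).
det L = -6; the adjugate gives L⁻¹ = [[-1/6, -1/3], [0, 1]].
det P = 4; the adjugate gives P⁻¹ = [[1/4, -1/4], [-1/4, 5/4]].
L⁻¹S = [[-11, -3], [-17, -1]].
W = (L⁻¹S)P⁻¹ = [[-2, -1], [-4, 3]].

W = [[-2, -1], [-4, 3]]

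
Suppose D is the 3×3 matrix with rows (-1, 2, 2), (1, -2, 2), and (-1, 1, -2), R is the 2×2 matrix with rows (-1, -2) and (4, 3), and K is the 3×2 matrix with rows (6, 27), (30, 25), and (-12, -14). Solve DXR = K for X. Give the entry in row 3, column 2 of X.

Left-multiply by D⁻¹ and right-multiply by R⁻¹: X = D⁻¹KR⁻¹.
det D = -4; the adjugate gives D⁻¹ = [[-1/2, -3/2, -2], [0, -1, -1], [1/4, 1/4, 0]].
det R = 5; the adjugate gives R⁻¹ = [[3/5, 2/5], [-4/5, -1/5]].
D⁻¹K = [[-24, -23], [-18, -11], [9, 13]].
X = (D⁻¹K)R⁻¹ = [[4, -5], [-2, -5], [-5, 1]].

1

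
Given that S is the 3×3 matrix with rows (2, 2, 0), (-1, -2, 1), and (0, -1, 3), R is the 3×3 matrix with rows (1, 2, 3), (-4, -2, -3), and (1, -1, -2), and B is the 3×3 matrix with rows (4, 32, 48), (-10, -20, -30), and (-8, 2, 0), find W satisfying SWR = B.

Left-multiply by S⁻¹ and right-multiply by R⁻¹: W = S⁻¹BR⁻¹.
det S = -4; the adjugate gives S⁻¹ = [[5/4, 3/2, -1/2], [-3/4, -3/2, 1/2], [-1/4, -1/2, 1/2]].
R has determinant -3; R⁻¹ = [[-1/3, -1/3, 0], [11/3, 5/3, 3], [-2, -1, -2]].
S⁻¹B = [[-6, 9, 15], [8, 7, 9], [0, 3, 3]].
W = (S⁻¹B)R⁻¹ = [[5, 2, -3], [5, 0, 3], [5, 2, 3]].

W = [[5, 2, -3], [5, 0, 3], [5, 2, 3]]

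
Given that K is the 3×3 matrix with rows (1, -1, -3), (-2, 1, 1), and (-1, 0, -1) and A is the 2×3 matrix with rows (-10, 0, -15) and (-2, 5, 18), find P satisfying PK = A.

Since K sits to the right of P, P = AK⁻¹.
det K = -1, so K⁻¹ = [[1, 1, -2], [3, 4, -5], [-1, -1, 1]].
P = AK⁻¹ = [[-10, 0, -15], [-2, 5, 18]] · [[1, 1, -2], [3, 4, -5], [-1, -1, 1]] = [[5, 5, 5], [-5, 0, -3]].

P = [[5, 5, 5], [-5, 0, -3]]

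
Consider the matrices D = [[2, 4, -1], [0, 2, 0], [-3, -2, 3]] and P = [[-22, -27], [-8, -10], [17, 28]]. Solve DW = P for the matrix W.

W = [[-3, -1], [-4, -5], [0, 5]]

Since D multiplies W on the left, W = D⁻¹P.
det D = 6; the adjugate gives D⁻¹ = [[1, -5/3, 1/3], [0, 1/2, 0], [1, -4/3, 2/3]].
W = D⁻¹P = [[1, -5/3, 1/3], [0, 1/2, 0], [1, -4/3, 2/3]] · [[-22, -27], [-8, -10], [17, 28]] = [[-3, -1], [-4, -5], [0, 5]].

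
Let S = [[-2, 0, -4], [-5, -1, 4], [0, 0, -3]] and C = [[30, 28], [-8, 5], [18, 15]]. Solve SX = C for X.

X = [[-3, -4], [-1, -5], [-6, -5]]

Since S multiplies X on the left, X = S⁻¹C.
det S = -6; the adjugate gives S⁻¹ = [[-1/2, 0, 2/3], [5/2, -1, -14/3], [0, 0, -1/3]].
X = S⁻¹C = [[-1/2, 0, 2/3], [5/2, -1, -14/3], [0, 0, -1/3]] · [[30, 28], [-8, 5], [18, 15]] = [[-3, -4], [-1, -5], [-6, -5]].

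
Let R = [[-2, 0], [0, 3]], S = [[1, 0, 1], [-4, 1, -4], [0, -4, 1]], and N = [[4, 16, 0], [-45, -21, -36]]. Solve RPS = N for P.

P = [[-2, 0, 2], [5, 5, 3]]

P = R⁻¹NS⁻¹ (apply R⁻¹ on the left and S⁻¹ on the right).
R has determinant -6; R⁻¹ = [[-1/2, 0], [0, 1/3]].
S has determinant 1; S⁻¹ = [[-15, -4, -1], [4, 1, 0], [16, 4, 1]].
R⁻¹N = [[-2, -8, 0], [-15, -7, -12]].
P = (R⁻¹N)S⁻¹ = [[-2, 0, 2], [5, 5, 3]].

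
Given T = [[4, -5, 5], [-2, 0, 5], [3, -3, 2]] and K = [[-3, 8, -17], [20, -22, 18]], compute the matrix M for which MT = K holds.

M = [[-1, -2, -1], [2, 0, 4]]

T is on the right of M, so right-multiply by T⁻¹: M = KT⁻¹.
T has determinant -5; T⁻¹ = [[-3, 1, 5], [-19/5, 7/5, 6], [-6/5, 3/5, 2]].
M = KT⁻¹ = [[-3, 8, -17], [20, -22, 18]] · [[-3, 1, 5], [-19/5, 7/5, 6], [-6/5, 3/5, 2]] = [[-1, -2, -1], [2, 0, 4]].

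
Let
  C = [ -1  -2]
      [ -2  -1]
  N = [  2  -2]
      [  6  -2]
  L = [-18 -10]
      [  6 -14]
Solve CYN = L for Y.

Y = [[-2, -1], [-5, 4]]

Isolating Y: multiply by C⁻¹ from the left and N⁻¹ from the right, so Y = C⁻¹LN⁻¹.
det C = -3, so C⁻¹ = [[1/3, -2/3], [-2/3, 1/3]].
det N = 8, so N⁻¹ = [[-1/4, 1/4], [-3/4, 1/4]].
C⁻¹L = [[-10, 6], [14, 2]].
Y = (C⁻¹L)N⁻¹ = [[-2, -1], [-5, 4]].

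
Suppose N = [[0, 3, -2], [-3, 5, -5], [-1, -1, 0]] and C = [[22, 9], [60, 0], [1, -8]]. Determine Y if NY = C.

Y = [[-5, 5], [4, 3], [-5, 0]]

N is on the left of Y, so left-multiply by N⁻¹: Y = N⁻¹C.
N has determinant -1; N⁻¹ = [[5, -2, 5], [-5, 2, -6], [-8, 3, -9]].
Y = N⁻¹C = [[5, -2, 5], [-5, 2, -6], [-8, 3, -9]] · [[22, 9], [60, 0], [1, -8]] = [[-5, 5], [4, 3], [-5, 0]].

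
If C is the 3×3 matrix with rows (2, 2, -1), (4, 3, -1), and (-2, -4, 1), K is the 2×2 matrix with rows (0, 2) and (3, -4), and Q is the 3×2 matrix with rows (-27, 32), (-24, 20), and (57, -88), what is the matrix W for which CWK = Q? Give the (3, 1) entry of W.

2

W = C⁻¹QK⁻¹ (apply C⁻¹ on the left and K⁻¹ on the right).
det C = 4; the adjugate gives C⁻¹ = [[-1/4, 1/2, 1/4], [-1/2, 0, -1/2], [-5/2, 1, -1/2]].
det K = -6, so K⁻¹ = [[2/3, 1/3], [1/2, 0]].
C⁻¹Q = [[9, -20], [-15, 28], [15, -16]].
W = (C⁻¹Q)K⁻¹ = [[-4, 3], [4, -5], [2, 5]].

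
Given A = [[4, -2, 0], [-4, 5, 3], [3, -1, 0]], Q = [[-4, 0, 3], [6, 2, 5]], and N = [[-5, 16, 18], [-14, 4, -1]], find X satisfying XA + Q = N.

X = [[4, 5, 1], [-4, -2, -4]]

XA = N − Q = [[-1, 16, 15], [-20, 2, -6]].
Since A sits to the right of X, X = (N − Q)A⁻¹.
det A = -6, so A⁻¹ = [[-1/2, 0, 1], [-3/2, 0, 2], [11/6, 1/3, -2]].
X = (N − Q)A⁻¹ = [[4, 5, 1], [-4, -2, -4]].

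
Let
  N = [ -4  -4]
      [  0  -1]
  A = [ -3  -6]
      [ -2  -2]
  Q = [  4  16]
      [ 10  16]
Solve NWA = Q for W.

W = [[-1, -3], [2, 2]]

Left-multiply by N⁻¹ and right-multiply by A⁻¹: W = N⁻¹QA⁻¹.
det N = 4; the adjugate gives N⁻¹ = [[-1/4, 1], [0, -1]].
A has determinant -6; A⁻¹ = [[1/3, -1], [-1/3, 1/2]].
N⁻¹Q = [[9, 12], [-10, -16]].
W = (N⁻¹Q)A⁻¹ = [[-1, -3], [2, 2]].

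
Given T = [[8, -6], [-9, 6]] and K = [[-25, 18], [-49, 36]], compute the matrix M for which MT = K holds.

Since T sits to the right of M, M = KT⁻¹.
T has determinant -6; T⁻¹ = [[-1, -1], [-3/2, -4/3]].
M = KT⁻¹ = [[-25, 18], [-49, 36]] · [[-1, -1], [-3/2, -4/3]] = [[-2, 1], [-5, 1]].

M = [[-2, 1], [-5, 1]]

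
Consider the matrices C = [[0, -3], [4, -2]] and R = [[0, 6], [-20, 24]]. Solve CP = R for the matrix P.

P = [[-5, 5], [0, -2]]

Left-multiplying both sides by C⁻¹ gives P = C⁻¹R.
det C = 12; the adjugate gives C⁻¹ = [[-1/6, 1/4], [-1/3, 0]].
P = C⁻¹R = [[-1/6, 1/4], [-1/3, 0]] · [[0, 6], [-20, 24]] = [[-5, 5], [0, -2]].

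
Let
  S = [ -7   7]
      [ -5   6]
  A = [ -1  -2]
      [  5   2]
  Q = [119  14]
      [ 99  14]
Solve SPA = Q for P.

P = [[-2, -1], [1, 3]]

Isolating P: multiply by S⁻¹ from the left and A⁻¹ from the right, so P = S⁻¹QA⁻¹.
det S = -7; the adjugate gives S⁻¹ = [[-6/7, 1], [-5/7, 1]].
det A = 8; the adjugate gives A⁻¹ = [[1/4, 1/4], [-5/8, -1/8]].
S⁻¹Q = [[-3, 2], [14, 4]].
P = (S⁻¹Q)A⁻¹ = [[-2, -1], [1, 3]].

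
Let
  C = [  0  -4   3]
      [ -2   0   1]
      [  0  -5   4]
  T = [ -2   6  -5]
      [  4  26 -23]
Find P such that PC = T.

Right-multiplying both sides by C⁻¹ gives P = TC⁻¹.
det C = -2, so C⁻¹ = [[-5/2, -1/2, 2], [-4, 0, 3], [-5, 0, 4]].
P = TC⁻¹ = [[-2, 6, -5], [4, 26, -23]] · [[-5/2, -1/2, 2], [-4, 0, 3], [-5, 0, 4]] = [[6, 1, -6], [1, -2, -6]].

P = [[6, 1, -6], [1, -2, -6]]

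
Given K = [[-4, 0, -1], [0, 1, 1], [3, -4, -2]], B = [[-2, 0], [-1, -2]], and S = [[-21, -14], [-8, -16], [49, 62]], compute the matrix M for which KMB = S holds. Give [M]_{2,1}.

Left-multiply by K⁻¹ and right-multiply by B⁻¹: M = K⁻¹SB⁻¹.
K has determinant -5; K⁻¹ = [[-2/5, -4/5, -1/5], [-3/5, -11/5, -4/5], [3/5, 16/5, 4/5]].
det B = 4, so B⁻¹ = [[-1/2, 0], [1/4, -1/2]].
K⁻¹S = [[5, 6], [-9, -6], [1, -10]].
M = (K⁻¹S)B⁻¹ = [[-1, -3], [3, 3], [-3, 5]].

3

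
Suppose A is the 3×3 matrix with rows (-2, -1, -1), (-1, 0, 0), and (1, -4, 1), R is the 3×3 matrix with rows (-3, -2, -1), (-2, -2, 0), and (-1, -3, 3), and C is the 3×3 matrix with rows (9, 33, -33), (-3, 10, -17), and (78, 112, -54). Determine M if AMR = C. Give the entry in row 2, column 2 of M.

Isolating M: multiply by A⁻¹ from the left and R⁻¹ from the right, so M = A⁻¹CR⁻¹.
det A = -5; the adjugate gives A⁻¹ = [[0, -1, 0], [-1/5, 1/5, -1/5], [-4/5, 9/5, 1/5]].
det R = 2, so R⁻¹ = [[-3, 9/2, -1], [3, -5, 1], [2, -7/2, 1]].
A⁻¹C = [[3, -10, 17], [-18, -27, 14], [3, 14, -15]].
M = (A⁻¹C)R⁻¹ = [[-5, 4, 4], [1, 5, 5], [3, -4, -4]].

5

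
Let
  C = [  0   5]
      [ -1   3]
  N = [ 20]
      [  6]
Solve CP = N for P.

C is on the left of P, so left-multiply by C⁻¹: P = C⁻¹N.
C has determinant 5; C⁻¹ = [[3/5, -1], [1/5, 0]].
P = C⁻¹N = [[3/5, -1], [1/5, 0]] · [[20], [6]] = [[6], [4]].

P = [[6], [4]]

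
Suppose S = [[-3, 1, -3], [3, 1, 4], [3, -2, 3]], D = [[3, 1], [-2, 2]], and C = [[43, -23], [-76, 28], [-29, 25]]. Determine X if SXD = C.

X = S⁻¹CD⁻¹ (apply S⁻¹ on the left and D⁻¹ on the right).
S has determinant -3; S⁻¹ = [[-11/3, -1, -7/3], [-1, 0, -1], [3, 1, 2]].
det D = 8, so D⁻¹ = [[1/4, -1/8], [1/4, 3/8]].
S⁻¹C = [[-14, -2], [-14, -2], [-5, 9]].
X = (S⁻¹C)D⁻¹ = [[-4, 1], [-4, 1], [1, 4]].

X = [[-4, 1], [-4, 1], [1, 4]]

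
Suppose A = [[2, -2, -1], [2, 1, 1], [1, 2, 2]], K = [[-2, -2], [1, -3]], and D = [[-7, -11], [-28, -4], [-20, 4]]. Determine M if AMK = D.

Left-multiply by A⁻¹ and right-multiply by K⁻¹: M = A⁻¹DK⁻¹.
det A = 3; the adjugate gives A⁻¹ = [[0, 2/3, -1/3], [-1, 5/3, -4/3], [1, -2, 2]].
K has determinant 8; K⁻¹ = [[-3/8, 1/4], [-1/8, -1/4]].
A⁻¹D = [[-12, -4], [-13, -1], [9, 5]].
M = (A⁻¹D)K⁻¹ = [[5, -2], [5, -3], [-4, 1]].

M = [[5, -2], [5, -3], [-4, 1]]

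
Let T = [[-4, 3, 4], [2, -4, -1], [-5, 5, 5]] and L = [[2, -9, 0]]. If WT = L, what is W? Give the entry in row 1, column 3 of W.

-2

Since T sits to the right of W, W = LT⁻¹.
det T = 5; the adjugate gives T⁻¹ = [[-3, 1, 13/5], [-1, 0, 4/5], [-2, 1, 2]].
W = LT⁻¹ = [[2, -9, 0]] · [[-3, 1, 13/5], [-1, 0, 4/5], [-2, 1, 2]] = [[3, 2, -2]].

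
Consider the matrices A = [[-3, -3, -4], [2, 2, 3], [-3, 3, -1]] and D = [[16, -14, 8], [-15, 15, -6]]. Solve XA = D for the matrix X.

Right-multiplying both sides by A⁻¹ gives X = DA⁻¹.
det A = 6, so A⁻¹ = [[-11/6, -5/2, -1/6], [-7/6, -3/2, 1/6], [2, 3, 0]].
X = DA⁻¹ = [[16, -14, 8], [-15, 15, -6]] · [[-11/6, -5/2, -1/6], [-7/6, -3/2, 1/6], [2, 3, 0]] = [[3, 5, -5], [-2, -3, 5]].

X = [[3, 5, -5], [-2, -3, 5]]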